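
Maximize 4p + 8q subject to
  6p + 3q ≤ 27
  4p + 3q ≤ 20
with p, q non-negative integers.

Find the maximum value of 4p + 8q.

Relaxing integrality, the LP optimum is 53.33 at (p,q) = (0, 6.67), which is not an integer point.
(p,q)=(0,6): 6·0+3·6=18≤27, 4·0+3·6=18≤20, objective 48.
(p,q)=(1,5): 6·1+3·5=21≤27, 4·1+3·5=19≤20, objective 44.
(p,q)=(0,5): 6·0+3·5=15≤27, 4·0+3·5=15≤20, objective 40.
No feasible integer point exceeds 48.

48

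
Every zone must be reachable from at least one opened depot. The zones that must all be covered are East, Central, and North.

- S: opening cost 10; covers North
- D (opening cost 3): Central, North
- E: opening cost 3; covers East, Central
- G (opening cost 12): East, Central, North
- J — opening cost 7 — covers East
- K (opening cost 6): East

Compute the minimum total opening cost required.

6

Choose D and E: together they cover East, Central, North — every zone.
Total opening cost: 3 + 3 = 6.
No cover costs less than 6.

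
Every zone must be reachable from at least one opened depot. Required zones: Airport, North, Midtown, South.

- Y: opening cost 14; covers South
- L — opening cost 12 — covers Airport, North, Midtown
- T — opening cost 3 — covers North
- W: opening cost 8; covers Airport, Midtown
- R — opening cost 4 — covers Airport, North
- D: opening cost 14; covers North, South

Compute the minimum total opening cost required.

22

The greedy cost-per-new-zone heuristic would pick R, W, and Y for 26, but a cheaper cover exists.
Choose W and D: together they cover Airport, North, Midtown, South — every zone.
Total opening cost: 8 + 14 = 22.
No cover costs less than 22.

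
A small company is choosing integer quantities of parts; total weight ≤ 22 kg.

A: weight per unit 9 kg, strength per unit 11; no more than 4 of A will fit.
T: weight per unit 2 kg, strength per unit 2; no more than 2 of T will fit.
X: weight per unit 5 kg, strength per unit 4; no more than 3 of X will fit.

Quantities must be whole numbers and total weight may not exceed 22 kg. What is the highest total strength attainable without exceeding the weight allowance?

A has the best ratio (11/9); taking only A gives at most 2×11 = 22 (stopped by the weight limit).
Mixing does better — 2×A and 2×T: weight 22 ≤ 22, strength 2·11 + 2·2 = 26.

26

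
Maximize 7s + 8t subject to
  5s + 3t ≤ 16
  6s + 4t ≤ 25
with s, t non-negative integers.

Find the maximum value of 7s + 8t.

(s,t)=(0,5): 5·0+3·5=15≤16, 6·0+4·5=20≤25, objective 40.
(s,t)=(0,4): 5·0+3·4=12≤16, 6·0+4·4=16≤25, objective 32.
Maximum is 40 at (s,t)=(0,5).

40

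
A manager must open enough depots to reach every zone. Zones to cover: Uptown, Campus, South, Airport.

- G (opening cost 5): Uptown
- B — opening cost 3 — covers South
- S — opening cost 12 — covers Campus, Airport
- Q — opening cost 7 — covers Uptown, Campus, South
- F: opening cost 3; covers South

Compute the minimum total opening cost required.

This is a weighted set-cover instance.
Choose S and Q: together they cover Uptown, Campus, South, Airport — every zone.
Total opening cost: 12 + 7 = 19.
No cover costs less than 19.

19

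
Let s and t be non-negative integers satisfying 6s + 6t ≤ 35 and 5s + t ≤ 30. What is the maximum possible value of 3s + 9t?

45

The continuous relaxation peaks at (0, 5.83) with value 52.50; rounding to a feasible lattice point costs some objective.
(s,t)=(0,5) is feasible, giving 45.
(s,t)=(1,4) is feasible, giving 39.
The best lattice point is (0,5), giving 45.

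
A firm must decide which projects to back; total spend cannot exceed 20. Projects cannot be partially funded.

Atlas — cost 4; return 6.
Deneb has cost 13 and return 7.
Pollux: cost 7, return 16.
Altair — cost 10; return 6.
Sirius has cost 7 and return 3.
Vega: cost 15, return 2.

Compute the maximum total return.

Allowing fractional choices, the relaxed optimum would be about 27.4, but projects are indivisible.
Atlas + Pollux: cost 4 + 7 = 11 ≤ 20, return 6 + 16 = 22.
Atlas + Pollux + Sirius: cost 4 + 7 + 7 = 18 ≤ 20, return 6 + 16 + 3 = 25.
Deneb + Pollux: cost 13 + 7 = 20 ≤ 20, return 7 + 16 = 23.
Best is Atlas, Pollux, and Sirius with total return 25.

25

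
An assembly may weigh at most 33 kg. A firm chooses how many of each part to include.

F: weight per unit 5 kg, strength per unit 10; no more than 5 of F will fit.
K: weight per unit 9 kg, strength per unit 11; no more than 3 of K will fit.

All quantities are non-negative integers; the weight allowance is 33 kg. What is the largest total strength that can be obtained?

52

4×F and 1×K: weight 29 ≤ 33, strength 4·10 + 1·11 = 51.
3×F and 2×K: weight 33 ≤ 33, strength 3·10 + 2·11 = 52.
Best is 52.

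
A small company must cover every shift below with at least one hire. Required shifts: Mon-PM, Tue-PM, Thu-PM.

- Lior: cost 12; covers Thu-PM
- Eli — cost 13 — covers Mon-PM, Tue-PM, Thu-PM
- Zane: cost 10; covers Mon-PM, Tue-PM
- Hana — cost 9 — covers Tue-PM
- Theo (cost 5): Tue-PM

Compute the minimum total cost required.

13

Eli alone covers Mon-PM, Tue-PM, Thu-PM — every shift.
Total cost: 13.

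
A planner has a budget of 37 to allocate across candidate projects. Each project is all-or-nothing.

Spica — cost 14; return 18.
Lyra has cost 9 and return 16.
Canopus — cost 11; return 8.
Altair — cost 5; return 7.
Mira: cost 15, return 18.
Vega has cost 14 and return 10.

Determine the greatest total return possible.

Spica + Lyra + Canopus: cost 14 + 9 + 11 = 34 ≤ 37, return 18 + 16 + 8 = 42.
Spica + Lyra + Vega: cost 14 + 9 + 14 = 37 ≤ 37, return 18 + 16 + 10 = 44.
Spica + Altair + Mira: cost 14 + 5 + 15 = 34 ≤ 37, return 18 + 7 + 18 = 43.
Best is Spica, Lyra, and Vega with total return 44.

44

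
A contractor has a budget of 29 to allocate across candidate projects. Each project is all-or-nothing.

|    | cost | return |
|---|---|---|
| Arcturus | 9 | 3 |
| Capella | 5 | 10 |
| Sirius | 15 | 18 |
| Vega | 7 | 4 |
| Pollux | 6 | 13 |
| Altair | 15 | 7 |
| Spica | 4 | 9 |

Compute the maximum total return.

41

Treat it as a binary knapsack problem.
Capella + Sirius + Pollux: cost 5 + 15 + 6 = 26 ≤ 29, return 10 + 18 + 13 = 41.
Capella + Sirius + Spica: cost 5 + 15 + 4 = 24 ≤ 29, return 10 + 18 + 9 = 37.
Sirius + Pollux + Spica: cost 15 + 6 + 4 = 25 ≤ 29, return 18 + 13 + 9 = 40.
Best is Capella, Sirius, and Pollux with total return 41.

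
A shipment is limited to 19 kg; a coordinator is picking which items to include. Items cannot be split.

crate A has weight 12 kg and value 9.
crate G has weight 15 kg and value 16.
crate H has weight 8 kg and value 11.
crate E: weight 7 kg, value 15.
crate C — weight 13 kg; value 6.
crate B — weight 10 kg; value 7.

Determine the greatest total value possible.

26

crate E + crate B: weight 7 + 10 = 17 ≤ 19, value 15 + 7 = 22.
crate H + crate E: weight 8 + 7 = 15 ≤ 19, value 11 + 15 = 26.
crate A + crate E: weight 12 + 7 = 19 ≤ 19, value 9 + 15 = 24.
Best is crate H and crate E with total value 26.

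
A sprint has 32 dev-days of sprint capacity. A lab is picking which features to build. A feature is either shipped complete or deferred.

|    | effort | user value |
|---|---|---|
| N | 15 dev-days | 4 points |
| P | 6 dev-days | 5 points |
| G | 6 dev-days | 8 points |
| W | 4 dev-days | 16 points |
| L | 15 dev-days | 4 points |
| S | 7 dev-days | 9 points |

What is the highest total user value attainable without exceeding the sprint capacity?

38

Treat it as a binary knapsack problem.
N + G + W + S: effort 15 + 6 + 4 + 7 = 32 ≤ 32, user value 4 + 8 + 16 + 9 = 37.
G + W + L + S: effort 6 + 4 + 15 + 7 = 32 ≤ 32, user value 8 + 16 + 4 + 9 = 37.
P + G + W + S: effort 6 + 6 + 4 + 7 = 23 ≤ 32, user value 5 + 8 + 16 + 9 = 38.
Best is P, G, W, and S with total user value 38.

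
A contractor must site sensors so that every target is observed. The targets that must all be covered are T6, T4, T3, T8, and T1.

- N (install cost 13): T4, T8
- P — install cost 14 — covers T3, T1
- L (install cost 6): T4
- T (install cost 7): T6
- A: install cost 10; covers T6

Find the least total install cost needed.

34

The greedy cost-per-new-target heuristic would pick L, P, T, and N for 40, but a cheaper cover exists.
Choose N, P, and T: together they cover T6, T4, T3, T8, T1 — every target.
Total install cost: 13 + 14 + 7 = 34.
No cover costs less than 34.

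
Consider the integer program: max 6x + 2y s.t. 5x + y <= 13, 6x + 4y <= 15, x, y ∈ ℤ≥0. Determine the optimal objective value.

Relaxing integrality, the LP optimum is 15.00 at (x,y) = (2.5, 0), which is not an integer point.
(x,y)=(2,0): 5·2+1·0=10≤13, 6·2+4·0=12≤15, objective 12.
(x,y)=(1,1): 5·1+1·1=6≤13, 6·1+4·1=10≤15, objective 8.
(x,y)=(1,0): 5·1+1·0=5≤13, 6·1+4·0=6≤15, objective 6.
The best lattice point is (2,0), giving 12.

12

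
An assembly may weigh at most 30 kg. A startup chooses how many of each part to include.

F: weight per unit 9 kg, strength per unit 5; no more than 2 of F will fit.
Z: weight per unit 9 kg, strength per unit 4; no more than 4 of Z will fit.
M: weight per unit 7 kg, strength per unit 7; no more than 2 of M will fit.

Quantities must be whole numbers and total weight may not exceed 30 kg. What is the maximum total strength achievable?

19

M has the best ratio (7/7); taking only M gives at most 2×7 = 14 (stopped by the supply cap of 2).
Mixing does better — 1×F and 2×M: weight 23 ≤ 30, strength 1·5 + 2·7 = 19.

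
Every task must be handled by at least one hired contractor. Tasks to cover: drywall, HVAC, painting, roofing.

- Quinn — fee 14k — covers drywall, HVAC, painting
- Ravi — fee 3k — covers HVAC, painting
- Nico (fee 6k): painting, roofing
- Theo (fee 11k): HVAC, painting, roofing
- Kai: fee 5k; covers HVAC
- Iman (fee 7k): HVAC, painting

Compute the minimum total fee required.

The greedy cost-per-new-task heuristic would pick Ravi, Nico, and Quinn for 23, but a cheaper cover exists.
Choose Quinn and Nico: together they cover drywall, HVAC, painting, roofing — every task.
Total fee: 14 + 6 = 20.
No cover costs less than 20.

20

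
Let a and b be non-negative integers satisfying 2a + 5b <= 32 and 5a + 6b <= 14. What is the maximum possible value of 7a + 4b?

(a,b)=(2,0) is feasible, giving 14.
(a,b)=(1,1) is feasible, giving 11.
(a,b)=(1,0) is feasible, giving 7.
No feasible integer point exceeds 14.

14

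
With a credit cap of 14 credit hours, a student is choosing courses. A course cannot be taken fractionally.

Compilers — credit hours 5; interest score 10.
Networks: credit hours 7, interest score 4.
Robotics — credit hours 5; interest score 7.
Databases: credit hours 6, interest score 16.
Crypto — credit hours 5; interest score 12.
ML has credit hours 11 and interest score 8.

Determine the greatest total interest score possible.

Allowing fractional choices, the relaxed optimum would be about 34.0, but courses are indivisible.
Robotics + Databases: credit hours 5 + 6 = 11 ≤ 14, interest score 7 + 16 = 23.
Compilers + Databases: credit hours 5 + 6 = 11 ≤ 14, interest score 10 + 16 = 26.
Databases + Crypto: credit hours 6 + 5 = 11 ≤ 14, interest score 16 + 12 = 28.
Best is Databases and Crypto with total interest score 28.

28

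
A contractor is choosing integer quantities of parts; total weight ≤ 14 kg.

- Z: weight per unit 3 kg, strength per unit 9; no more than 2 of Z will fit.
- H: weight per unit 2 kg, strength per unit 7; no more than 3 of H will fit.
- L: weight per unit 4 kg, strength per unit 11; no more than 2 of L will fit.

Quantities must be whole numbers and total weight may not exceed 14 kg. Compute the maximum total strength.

43

H has the best ratio (7/2); taking only H gives at most 3×7 = 21 (stopped by the supply cap of 3).
Mixing does better — 3×H and 2×L: weight 14 ≤ 14, strength 3·7 + 2·11 = 43.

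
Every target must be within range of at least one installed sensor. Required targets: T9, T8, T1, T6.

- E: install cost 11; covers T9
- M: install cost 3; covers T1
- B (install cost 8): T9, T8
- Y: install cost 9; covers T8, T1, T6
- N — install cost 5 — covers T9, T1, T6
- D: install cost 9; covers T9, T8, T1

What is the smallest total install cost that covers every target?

13

This is a weighted set-cover instance.
Choose B and N: together they cover T9, T8, T1, T6 — every target.
Total install cost: 8 + 5 = 13.
No cover costs less than 13.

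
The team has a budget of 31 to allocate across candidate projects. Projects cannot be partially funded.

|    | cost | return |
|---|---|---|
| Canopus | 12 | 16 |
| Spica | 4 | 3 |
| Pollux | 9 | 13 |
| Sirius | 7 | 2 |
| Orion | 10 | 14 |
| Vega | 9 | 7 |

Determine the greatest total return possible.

Canopus + Orion + Vega: cost 12 + 10 + 9 = 31 ≤ 31, return 16 + 14 + 7 = 37.
Canopus + Pollux + Orion: cost 12 + 9 + 10 = 31 ≤ 31, return 16 + 13 + 14 = 43.
Canopus + Pollux + Vega: cost 12 + 9 + 9 = 30 ≤ 31, return 16 + 13 + 7 = 36.
Best is Canopus, Pollux, and Orion with total return 43.

43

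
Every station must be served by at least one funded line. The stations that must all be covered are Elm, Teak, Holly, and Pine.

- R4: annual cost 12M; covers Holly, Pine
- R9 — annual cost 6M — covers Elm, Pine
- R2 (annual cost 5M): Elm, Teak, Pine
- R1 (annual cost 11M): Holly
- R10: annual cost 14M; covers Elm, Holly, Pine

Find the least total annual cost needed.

16

This is a weighted set-cover instance.
Choose R2 and R1: together they cover Elm, Teak, Holly, Pine — every station.
Total annual cost: 5 + 11 = 16.
No cover costs less than 16.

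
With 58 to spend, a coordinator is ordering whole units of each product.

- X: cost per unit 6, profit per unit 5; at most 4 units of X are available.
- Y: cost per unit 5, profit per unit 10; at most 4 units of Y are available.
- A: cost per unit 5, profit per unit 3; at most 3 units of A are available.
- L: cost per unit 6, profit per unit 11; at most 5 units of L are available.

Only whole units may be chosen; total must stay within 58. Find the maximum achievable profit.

This is a bounded integer knapsack.
Y has the best ratio (10/5); taking only Y gives at most 4×10 = 40 (stopped by the supply cap of 4).
Mixing does better — 1×X, 4×Y, and 5×L: cost 56 ≤ 58, profit 1·5 + 4·10 + 5·11 = 100.

100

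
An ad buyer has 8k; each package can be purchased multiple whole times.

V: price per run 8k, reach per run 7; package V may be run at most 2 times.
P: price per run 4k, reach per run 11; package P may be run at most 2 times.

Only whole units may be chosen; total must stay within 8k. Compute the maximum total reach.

1×P: price 4 ≤ 8, reach 1·11 = 11.
2×P: price 8 ≤ 8, reach 2·11 = 22.
Best is 22.

22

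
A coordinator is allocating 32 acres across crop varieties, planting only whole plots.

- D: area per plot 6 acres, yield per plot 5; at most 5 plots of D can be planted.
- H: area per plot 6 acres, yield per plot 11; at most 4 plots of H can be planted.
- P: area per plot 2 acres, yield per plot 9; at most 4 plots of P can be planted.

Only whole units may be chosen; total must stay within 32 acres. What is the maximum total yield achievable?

P has the best ratio (9/2); taking only P gives at most 4×9 = 36 (stopped by the supply cap of 4).
Mixing does better — 4×H and 4×P: area 32 ≤ 32, yield 4·11 + 4·9 = 80.

80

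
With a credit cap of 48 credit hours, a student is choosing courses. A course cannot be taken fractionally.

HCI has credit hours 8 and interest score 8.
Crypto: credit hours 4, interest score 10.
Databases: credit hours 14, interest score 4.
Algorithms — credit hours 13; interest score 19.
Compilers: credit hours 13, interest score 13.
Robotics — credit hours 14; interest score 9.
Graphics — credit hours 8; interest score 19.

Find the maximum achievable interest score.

Crypto + Algorithms + Compilers + Graphics: credit hours 4 + 13 + 13 + 8 = 38 ≤ 48, interest score 10 + 19 + 13 + 19 = 61.
HCI + Crypto + Algorithms + Robotics + Graphics: credit hours 8 + 4 + 13 + 14 + 8 = 47 ≤ 48, interest score 8 + 10 + 19 + 9 + 19 = 65.
HCI + Crypto + Algorithms + Compilers + Graphics: credit hours 8 + 4 + 13 + 13 + 8 = 46 ≤ 48, interest score 8 + 10 + 19 + 13 + 19 = 69.
Best is HCI, Crypto, Algorithms, Compilers, and Graphics with total interest score 69.

69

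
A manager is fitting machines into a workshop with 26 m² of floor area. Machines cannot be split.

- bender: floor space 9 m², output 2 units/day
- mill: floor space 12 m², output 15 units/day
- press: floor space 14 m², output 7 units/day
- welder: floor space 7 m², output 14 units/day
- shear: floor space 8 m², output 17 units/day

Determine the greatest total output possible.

bender + welder + shear: floor space 9 + 7 + 8 = 24 ≤ 26, output 2 + 14 + 17 = 33.
mill + shear: floor space 12 + 8 = 20 ≤ 26, output 15 + 17 = 32.
welder + shear: floor space 7 + 8 = 15 ≤ 26, output 14 + 17 = 31.
Best is bender, welder, and shear with total output 33.

33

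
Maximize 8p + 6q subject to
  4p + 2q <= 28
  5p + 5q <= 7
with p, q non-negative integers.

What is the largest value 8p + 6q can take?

8

(p,q)=(1,0): 4·1+2·0=4≤28, 5·1+5·0=5≤7, objective 8.
(p,q)=(0,1): 4·0+2·1=2≤28, 5·0+5·1=5≤7, objective 6.
(p,q)=(0,0): 4·0+2·0=0≤28, 5·0+5·0=0≤7, objective 0.
The best lattice point is (1,0), giving 8.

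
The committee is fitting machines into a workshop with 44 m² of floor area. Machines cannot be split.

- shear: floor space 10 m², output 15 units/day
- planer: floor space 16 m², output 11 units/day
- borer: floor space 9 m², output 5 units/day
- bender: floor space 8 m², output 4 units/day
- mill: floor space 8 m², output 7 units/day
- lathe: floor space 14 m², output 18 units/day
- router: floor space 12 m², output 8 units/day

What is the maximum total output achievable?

Take shear, mill, lathe, and router: floor space 10 + 8 + 14 + 12 = 44 ≤ 44, output 15 + 7 + 18 + 8 = 48.
No other feasible combination does better.

48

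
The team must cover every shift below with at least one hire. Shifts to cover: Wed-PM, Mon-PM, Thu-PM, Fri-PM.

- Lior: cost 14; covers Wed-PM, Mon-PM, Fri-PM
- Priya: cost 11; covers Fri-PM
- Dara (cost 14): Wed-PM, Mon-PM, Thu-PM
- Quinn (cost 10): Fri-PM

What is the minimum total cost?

24

Choose Dara and Quinn: together they cover Wed-PM, Mon-PM, Thu-PM, Fri-PM — every shift.
Total cost: 14 + 10 = 24.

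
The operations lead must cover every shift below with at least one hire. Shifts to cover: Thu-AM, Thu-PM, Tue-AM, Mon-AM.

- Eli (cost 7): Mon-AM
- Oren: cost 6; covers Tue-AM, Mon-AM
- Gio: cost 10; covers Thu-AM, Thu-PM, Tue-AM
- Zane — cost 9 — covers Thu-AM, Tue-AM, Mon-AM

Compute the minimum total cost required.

Choose Oren and Gio: together they cover Thu-AM, Thu-PM, Tue-AM, Mon-AM — every shift.
Total cost: 6 + 10 = 16.
No cover costs less than 16.

16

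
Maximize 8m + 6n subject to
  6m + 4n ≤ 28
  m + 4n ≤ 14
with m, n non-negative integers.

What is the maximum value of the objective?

The continuous relaxation peaks at (2.8, 2.8) with value 39.20; rounding to a feasible lattice point costs some objective.
(m,n)=(4,1): 6·4+4·1=28≤28, 1·4+4·1=8≤14, objective 38.
(m,n)=(3,2): 6·3+4·2=26≤28, 1·3+4·2=11≤14, objective 36.
The best lattice point is (4,1), giving 38.

38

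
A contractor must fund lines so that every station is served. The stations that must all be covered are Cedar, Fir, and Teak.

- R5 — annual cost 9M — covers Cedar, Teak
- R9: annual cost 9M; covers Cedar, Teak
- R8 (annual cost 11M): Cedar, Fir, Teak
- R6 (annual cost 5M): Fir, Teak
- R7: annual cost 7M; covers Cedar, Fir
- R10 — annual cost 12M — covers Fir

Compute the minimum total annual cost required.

11

The greedy cost-per-new-station heuristic would pick R6 and R7 for 12, but a cheaper cover exists.
R8 alone covers Cedar, Fir, Teak — every station.
Total annual cost: 11.
No cover costs less than 11.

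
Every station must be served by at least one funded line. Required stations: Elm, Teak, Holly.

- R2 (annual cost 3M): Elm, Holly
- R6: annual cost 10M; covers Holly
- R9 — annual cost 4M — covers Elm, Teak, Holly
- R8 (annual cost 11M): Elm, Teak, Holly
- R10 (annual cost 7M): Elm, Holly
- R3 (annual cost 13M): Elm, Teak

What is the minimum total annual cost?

R9 alone covers Elm, Teak, Holly — every station.
Total annual cost: 4.

4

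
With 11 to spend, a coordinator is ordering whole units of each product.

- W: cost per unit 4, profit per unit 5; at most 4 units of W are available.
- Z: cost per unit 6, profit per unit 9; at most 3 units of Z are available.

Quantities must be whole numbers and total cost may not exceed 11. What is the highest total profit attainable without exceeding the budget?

14

Z has the best ratio (9/6); taking only Z gives at most 1×9 = 9 (stopped by the cost limit).
Mixing does better — 1×W and 1×Z: cost 10 ≤ 11, profit 1·5 + 1·9 = 14.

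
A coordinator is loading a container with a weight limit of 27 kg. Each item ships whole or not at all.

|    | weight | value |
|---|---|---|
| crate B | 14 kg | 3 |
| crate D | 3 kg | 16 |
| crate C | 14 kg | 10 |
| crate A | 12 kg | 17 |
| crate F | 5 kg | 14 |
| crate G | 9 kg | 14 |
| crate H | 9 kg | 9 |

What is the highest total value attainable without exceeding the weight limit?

Allowing fractional choices, the relaxed optimum would be about 58.2, but items are indivisible.
crate D + crate A + crate G: weight 3 + 12 + 9 = 24 ≤ 27, value 16 + 17 + 14 = 47.
crate D + crate F + crate G + crate H: weight 3 + 5 + 9 + 9 = 26 ≤ 27, value 16 + 14 + 14 + 9 = 53.
crate D + crate A + crate F: weight 3 + 12 + 5 = 20 ≤ 27, value 16 + 17 + 14 = 47.
Best is crate D, crate F, crate G, and crate H with total value 53.

53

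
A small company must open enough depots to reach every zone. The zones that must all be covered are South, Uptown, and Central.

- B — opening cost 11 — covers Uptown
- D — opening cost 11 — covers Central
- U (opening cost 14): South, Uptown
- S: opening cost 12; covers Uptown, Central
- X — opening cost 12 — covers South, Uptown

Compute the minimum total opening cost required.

23

The greedy cost-per-new-zone heuristic would pick S and X for 24, but a cheaper cover exists.
Choose D and X: together they cover South, Uptown, Central — every zone.
Total opening cost: 11 + 12 = 23.
No cover costs less than 23.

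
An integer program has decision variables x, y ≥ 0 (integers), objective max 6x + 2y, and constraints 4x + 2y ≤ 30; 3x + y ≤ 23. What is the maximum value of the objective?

44

Relaxing integrality, the LP optimum is 45.00 at (x,y) = (7.5, 0), which is not an integer point.
(x,y)=(7,1): 4·7+2·1=30≤30, 3·7+1·1=22≤23, objective 44.
(x,y)=(7,0): 4·7+2·0=28≤30, 3·7+1·0=21≤23, objective 42.
(x,y)=(6,2): 4·6+2·2=28≤30, 3·6+1·2=20≤23, objective 40.
No feasible integer point exceeds 44.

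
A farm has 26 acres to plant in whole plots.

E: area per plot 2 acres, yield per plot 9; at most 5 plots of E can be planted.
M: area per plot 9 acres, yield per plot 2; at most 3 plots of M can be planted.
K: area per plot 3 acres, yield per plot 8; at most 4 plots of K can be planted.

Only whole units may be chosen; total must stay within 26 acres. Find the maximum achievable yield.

77

Take 5×E and 4×K: area 22 ≤ 26, yield 5·9 + 4·8 = 77.
E has the best ratio (9/2) and is taken to its limit of 5; remaining capacity is filled optimally with the others.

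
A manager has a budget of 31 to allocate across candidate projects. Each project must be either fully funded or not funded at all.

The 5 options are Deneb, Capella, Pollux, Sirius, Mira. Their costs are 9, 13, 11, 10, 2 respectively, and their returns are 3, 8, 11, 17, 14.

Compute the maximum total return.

Take Pollux, Sirius, and Mira: cost 11 + 10 + 2 = 23 ≤ 31, return 11 + 17 + 14 = 42.
No other feasible combination does better.

42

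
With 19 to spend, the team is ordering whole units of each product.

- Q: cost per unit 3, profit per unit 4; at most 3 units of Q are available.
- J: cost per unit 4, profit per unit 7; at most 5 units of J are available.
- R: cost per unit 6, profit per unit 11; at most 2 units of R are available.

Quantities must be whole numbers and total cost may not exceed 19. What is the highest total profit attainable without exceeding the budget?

R has the best ratio (11/6); taking only R gives at most 2×11 = 22 (stopped by the supply cap of 2).
Mixing does better — 1×Q, 1×J, and 2×R: cost 19 ≤ 19, profit 1·4 + 1·7 + 2·11 = 33.

33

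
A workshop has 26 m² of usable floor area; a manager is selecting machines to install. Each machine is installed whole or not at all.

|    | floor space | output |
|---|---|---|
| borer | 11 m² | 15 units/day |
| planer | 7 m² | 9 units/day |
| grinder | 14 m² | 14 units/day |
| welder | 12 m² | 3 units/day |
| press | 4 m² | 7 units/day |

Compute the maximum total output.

Treat it as a binary knapsack problem.
borer + planer + press: floor space 11 + 7 + 4 = 22 ≤ 26, output 15 + 9 + 7 = 31.
planer + grinder + press: floor space 7 + 14 + 4 = 25 ≤ 26, output 9 + 14 + 7 = 30.
Best is borer, planer, and press with total output 31.

31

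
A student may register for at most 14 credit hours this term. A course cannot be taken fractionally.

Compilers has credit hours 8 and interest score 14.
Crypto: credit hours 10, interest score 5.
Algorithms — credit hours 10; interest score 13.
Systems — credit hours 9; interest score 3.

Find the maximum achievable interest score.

14

Crypto: credit hours 10 ≤ 14, interest score 5.
Algorithms: credit hours 10 ≤ 14, interest score 13.
Compilers: credit hours 8 ≤ 14, interest score 14.
Best is Compilers with total interest score 14.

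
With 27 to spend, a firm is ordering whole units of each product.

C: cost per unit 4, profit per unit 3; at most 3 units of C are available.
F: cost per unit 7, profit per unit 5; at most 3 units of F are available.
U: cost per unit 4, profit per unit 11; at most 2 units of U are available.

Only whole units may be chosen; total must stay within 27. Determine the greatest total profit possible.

36

1×C, 2×F, and 2×U: cost 26 ≤ 27, profit 1·3 + 2·5 + 2·11 = 35.
3×C, 1×F, and 2×U: cost 27 ≤ 27, profit 3·3 + 1·5 + 2·11 = 36.
Best is 36.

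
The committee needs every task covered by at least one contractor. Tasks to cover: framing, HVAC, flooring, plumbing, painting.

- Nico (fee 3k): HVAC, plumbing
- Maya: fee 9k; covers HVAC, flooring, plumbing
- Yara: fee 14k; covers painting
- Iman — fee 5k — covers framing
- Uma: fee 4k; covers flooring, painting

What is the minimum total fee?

12

This is an integer covering problem.
Choose Nico, Iman, and Uma: together they cover framing, HVAC, flooring, plumbing, painting — every task.
Total fee: 3 + 5 + 4 = 12.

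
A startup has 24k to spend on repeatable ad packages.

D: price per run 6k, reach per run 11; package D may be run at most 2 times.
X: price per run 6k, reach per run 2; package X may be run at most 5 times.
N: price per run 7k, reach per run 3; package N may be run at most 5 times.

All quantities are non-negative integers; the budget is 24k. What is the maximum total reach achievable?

26

This is a bounded integer knapsack.
Take 2×D and 2×X: price 24 ≤ 24, reach 2·11 + 2·2 = 26.
D has the best ratio (11/6) and is taken to its limit of 2; remaining capacity is filled optimally with the others.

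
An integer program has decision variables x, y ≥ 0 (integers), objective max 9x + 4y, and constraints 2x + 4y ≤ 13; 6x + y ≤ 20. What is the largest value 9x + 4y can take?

(x,y)=(3,1) is feasible, giving 31.
(x,y)=(3,0) is feasible, giving 27.
(x,y)=(2,2) is feasible, giving 26.
No feasible integer point exceeds 31.

31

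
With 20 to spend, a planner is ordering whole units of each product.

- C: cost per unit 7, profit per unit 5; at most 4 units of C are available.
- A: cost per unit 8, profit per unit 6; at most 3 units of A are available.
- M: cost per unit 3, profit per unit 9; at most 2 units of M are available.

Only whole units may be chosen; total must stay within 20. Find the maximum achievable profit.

1×A and 2×M: cost 14 ≤ 20, profit 1·6 + 2·9 = 24.
2×C and 2×M: cost 20 ≤ 20, profit 2·5 + 2·9 = 28.
Best is 28.

28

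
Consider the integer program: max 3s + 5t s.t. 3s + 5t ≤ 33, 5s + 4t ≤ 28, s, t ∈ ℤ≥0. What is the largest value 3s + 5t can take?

(s,t)=(0,6): 3·0+5·6=30≤33, 5·0+4·6=24≤28, objective 30.
(s,t)=(1,5): 3·1+5·5=28≤33, 5·1+4·5=25≤28, objective 28.
(s,t)=(0,5): 3·0+5·5=25≤33, 5·0+4·5=20≤28, objective 25.
No feasible integer point exceeds 30.

30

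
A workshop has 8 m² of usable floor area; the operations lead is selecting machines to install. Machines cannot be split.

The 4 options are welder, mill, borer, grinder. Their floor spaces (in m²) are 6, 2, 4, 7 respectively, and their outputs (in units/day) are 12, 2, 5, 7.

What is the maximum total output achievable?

14

This is an integer program with binary decision variables.
Allowing fractional choices, the relaxed optimum would be about 14.5, but machines are indivisible.
welder + mill: floor space 6 + 2 = 8 ≤ 8, output 12 + 2 = 14.
welder: floor space 6 ≤ 8, output 12.
Best is welder and mill with total output 14.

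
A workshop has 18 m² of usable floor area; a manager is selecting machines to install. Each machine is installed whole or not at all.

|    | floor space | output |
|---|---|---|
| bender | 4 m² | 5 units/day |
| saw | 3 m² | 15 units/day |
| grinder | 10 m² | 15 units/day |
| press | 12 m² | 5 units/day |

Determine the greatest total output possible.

35

Allowing fractional choices, the relaxed optimum would be about 35.4, but machines are indivisible.
bender + saw + grinder: floor space 4 + 3 + 10 = 17 ≤ 18, output 5 + 15 + 15 = 35.
saw + grinder: floor space 3 + 10 = 13 ≤ 18, output 15 + 15 = 30.
Best is bender, saw, and grinder with total output 35.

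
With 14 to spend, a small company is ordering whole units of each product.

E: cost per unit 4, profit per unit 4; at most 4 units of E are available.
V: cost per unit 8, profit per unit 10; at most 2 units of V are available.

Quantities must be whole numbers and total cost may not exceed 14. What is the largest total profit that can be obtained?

14

3×E: cost 12 ≤ 14, profit 3·4 = 12.
1×E and 1×V: cost 12 ≤ 14, profit 1·4 + 1·10 = 14.
Best is 14.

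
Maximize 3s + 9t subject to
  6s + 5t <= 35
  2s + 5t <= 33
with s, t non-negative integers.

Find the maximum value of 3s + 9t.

Relaxing integrality, the LP optimum is 59.40 at (s,t) = (0, 6.6), which is not an integer point.
(s,t)=(0,6): 6·0+5·6=30≤35, 2·0+5·6=30≤33, objective 54.
(s,t)=(1,5): 6·1+5·5=31≤35, 2·1+5·5=27≤33, objective 48.
(s,t)=(0,5): 6·0+5·5=25≤35, 2·0+5·5=25≤33, objective 45.
The best lattice point is (0,6), giving 54.

54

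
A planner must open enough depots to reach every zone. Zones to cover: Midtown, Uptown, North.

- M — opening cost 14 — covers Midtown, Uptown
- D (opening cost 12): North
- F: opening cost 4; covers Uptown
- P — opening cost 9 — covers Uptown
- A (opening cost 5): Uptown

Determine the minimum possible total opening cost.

26

This is a weighted set-cover instance.
The greedy cost-per-new-zone heuristic would pick F, D, and M for 30, but a cheaper cover exists.
Choose M and D: together they cover Midtown, Uptown, North — every zone.
Total opening cost: 14 + 12 = 26.
No cover costs less than 26.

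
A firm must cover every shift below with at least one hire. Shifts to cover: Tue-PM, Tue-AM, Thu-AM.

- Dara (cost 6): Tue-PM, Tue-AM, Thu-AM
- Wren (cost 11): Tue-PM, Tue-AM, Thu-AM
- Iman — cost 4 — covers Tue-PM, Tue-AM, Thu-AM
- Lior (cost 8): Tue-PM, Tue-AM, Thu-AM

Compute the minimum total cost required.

4

Iman alone covers Tue-PM, Tue-AM, Thu-AM — every shift.
Total cost: 4.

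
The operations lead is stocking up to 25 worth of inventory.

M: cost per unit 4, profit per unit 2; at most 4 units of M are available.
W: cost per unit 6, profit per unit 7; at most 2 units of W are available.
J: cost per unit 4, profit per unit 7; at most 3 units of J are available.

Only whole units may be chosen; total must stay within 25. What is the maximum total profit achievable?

35

This is a bounded integer knapsack.
J has the best ratio (7/4); taking only J gives at most 3×7 = 21 (stopped by the supply cap of 3).
Mixing does better — 2×W and 3×J: cost 24 ≤ 25, profit 2·7 + 3·7 = 35.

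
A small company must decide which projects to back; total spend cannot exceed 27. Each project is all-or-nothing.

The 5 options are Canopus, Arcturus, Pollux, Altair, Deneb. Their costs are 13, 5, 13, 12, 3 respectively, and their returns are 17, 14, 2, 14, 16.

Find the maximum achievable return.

47

Treat it as a binary knapsack problem.
Allowing fractional choices, the relaxed optimum would be about 54.0, but projects are indivisible.
Canopus + Arcturus + Deneb: cost 13 + 5 + 3 = 21 ≤ 27, return 17 + 14 + 16 = 47.
Arcturus + Altair + Deneb: cost 5 + 12 + 3 = 20 ≤ 27, return 14 + 14 + 16 = 44.
Best is Canopus, Arcturus, and Deneb with total return 47.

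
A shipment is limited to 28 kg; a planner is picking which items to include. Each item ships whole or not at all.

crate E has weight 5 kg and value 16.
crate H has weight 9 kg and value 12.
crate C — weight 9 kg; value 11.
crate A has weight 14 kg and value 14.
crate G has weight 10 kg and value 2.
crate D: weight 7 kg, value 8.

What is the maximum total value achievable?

42

This is an integer program with binary decision variables.
Take crate E, crate H, and crate A: weight 5 + 9 + 14 = 28 ≤ 28, value 16 + 12 + 14 = 42.
No other feasible combination does better.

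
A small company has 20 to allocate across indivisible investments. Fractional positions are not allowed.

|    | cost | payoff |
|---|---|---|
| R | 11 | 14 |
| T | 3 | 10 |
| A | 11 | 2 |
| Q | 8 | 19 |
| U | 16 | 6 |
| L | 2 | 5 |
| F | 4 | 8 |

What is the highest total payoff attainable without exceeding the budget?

42

Treat it as a binary knapsack problem.
T + Q + F: cost 3 + 8 + 4 = 15 ≤ 20, payoff 10 + 19 + 8 = 37.
T + Q + L + F: cost 3 + 8 + 2 + 4 = 17 ≤ 20, payoff 10 + 19 + 5 + 8 = 42.
Best is T, Q, L, and F with total payoff 42.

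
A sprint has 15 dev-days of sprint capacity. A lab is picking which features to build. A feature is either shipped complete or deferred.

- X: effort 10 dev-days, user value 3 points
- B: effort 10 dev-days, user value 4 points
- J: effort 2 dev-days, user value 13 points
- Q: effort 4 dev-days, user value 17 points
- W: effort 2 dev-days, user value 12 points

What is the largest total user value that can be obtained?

42

J + Q: effort 2 + 4 = 6 ≤ 15, user value 13 + 17 = 30.
J + Q + W: effort 2 + 4 + 2 = 8 ≤ 15, user value 13 + 17 + 12 = 42.
Q + W: effort 4 + 2 = 6 ≤ 15, user value 17 + 12 = 29.
Best is J, Q, and W with total user value 42.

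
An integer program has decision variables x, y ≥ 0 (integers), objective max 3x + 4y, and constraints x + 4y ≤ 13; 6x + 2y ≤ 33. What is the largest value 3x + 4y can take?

(x,y)=(4,2): 1·4+4·2=12≤13, 6·4+2·2=28≤33, objective 20.
(x,y)=(5,1): 1·5+4·1=9≤13, 6·5+2·1=32≤33, objective 19.
(x,y)=(3,2): 1·3+4·2=11≤13, 6·3+2·2=22≤33, objective 17.
(x,y)=(4,1): 1·4+4·1=8≤13, 6·4+2·1=26≤33, objective 16.
No feasible integer point exceeds 20.

20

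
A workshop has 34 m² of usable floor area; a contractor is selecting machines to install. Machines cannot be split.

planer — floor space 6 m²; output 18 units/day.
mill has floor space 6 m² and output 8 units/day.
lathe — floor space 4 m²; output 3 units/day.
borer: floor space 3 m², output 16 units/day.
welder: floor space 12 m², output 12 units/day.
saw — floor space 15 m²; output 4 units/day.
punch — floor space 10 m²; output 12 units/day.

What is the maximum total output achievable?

Allowing fractional choices, the relaxed optimum would be about 63.0, but machines are indivisible.
planer + mill + lathe + borer + welder: floor space 6 + 6 + 4 + 3 + 12 = 31 ≤ 34, output 18 + 8 + 3 + 16 + 12 = 57.
planer + borer + welder + punch: floor space 6 + 3 + 12 + 10 = 31 ≤ 34, output 18 + 16 + 12 + 12 = 58.
planer + mill + lathe + borer + punch: floor space 6 + 6 + 4 + 3 + 10 = 29 ≤ 34, output 18 + 8 + 3 + 16 + 12 = 57.
Best is planer, borer, welder, and punch with total output 58.

58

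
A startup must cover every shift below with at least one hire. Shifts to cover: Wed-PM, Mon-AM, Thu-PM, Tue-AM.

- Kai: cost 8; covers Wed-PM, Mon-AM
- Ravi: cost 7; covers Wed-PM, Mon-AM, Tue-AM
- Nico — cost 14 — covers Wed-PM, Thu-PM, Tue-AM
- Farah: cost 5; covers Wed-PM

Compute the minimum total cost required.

This is a weighted set-cover instance.
Choose Ravi and Nico: together they cover Wed-PM, Mon-AM, Thu-PM, Tue-AM — every shift.
Total cost: 7 + 14 = 21.
No cover costs less than 21.

21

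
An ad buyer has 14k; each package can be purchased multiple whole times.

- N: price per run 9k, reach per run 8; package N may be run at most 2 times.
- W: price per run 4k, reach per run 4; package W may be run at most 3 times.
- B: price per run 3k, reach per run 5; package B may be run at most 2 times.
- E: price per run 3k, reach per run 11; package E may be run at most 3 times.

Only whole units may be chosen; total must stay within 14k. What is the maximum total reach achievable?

1×W and 3×E: price 13 ≤ 14, reach 1·4 + 3·11 = 37.
1×B and 3×E: price 12 ≤ 14, reach 1·5 + 3·11 = 38.
Best is 38.

38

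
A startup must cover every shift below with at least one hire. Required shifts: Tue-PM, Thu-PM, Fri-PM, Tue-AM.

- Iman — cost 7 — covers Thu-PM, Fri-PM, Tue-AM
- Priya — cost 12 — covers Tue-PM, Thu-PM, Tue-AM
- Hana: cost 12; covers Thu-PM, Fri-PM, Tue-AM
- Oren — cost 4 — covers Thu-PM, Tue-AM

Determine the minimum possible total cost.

This is a weighted set-cover instance.
The greedy cost-per-new-shift heuristic would pick Oren, Iman, and Priya for 23, but a cheaper cover exists.
Choose Iman and Priya: together they cover Tue-PM, Thu-PM, Fri-PM, Tue-AM — every shift.
Total cost: 7 + 12 = 19.
No cover costs less than 19.

19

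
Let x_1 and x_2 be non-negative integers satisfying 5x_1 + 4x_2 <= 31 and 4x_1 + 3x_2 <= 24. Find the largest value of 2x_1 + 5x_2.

35

(x_1,x_2)=(0,7): 5·0+4·7=28≤31, 4·0+3·7=21≤24, objective 35.
(x_1,x_2)=(1,6): 5·1+4·6=29≤31, 4·1+3·6=22≤24, objective 32.
No feasible integer point exceeds 35.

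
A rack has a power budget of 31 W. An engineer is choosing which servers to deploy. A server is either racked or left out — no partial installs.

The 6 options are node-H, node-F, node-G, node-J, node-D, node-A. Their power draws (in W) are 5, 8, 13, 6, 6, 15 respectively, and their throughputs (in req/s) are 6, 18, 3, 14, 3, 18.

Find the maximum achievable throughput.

50

Allowing fractional choices, the relaxed optimum would be about 52.4, but servers are indivisible.
node-H + node-F + node-J + node-D: power draw 5 + 8 + 6 + 6 = 25 ≤ 31, throughput 6 + 18 + 14 + 3 = 41.
node-F + node-J + node-A: power draw 8 + 6 + 15 = 29 ≤ 31, throughput 18 + 14 + 18 = 50.
node-H + node-F + node-A: power draw 5 + 8 + 15 = 28 ≤ 31, throughput 6 + 18 + 18 = 42.
Best is node-F, node-J, and node-A with total throughput 50.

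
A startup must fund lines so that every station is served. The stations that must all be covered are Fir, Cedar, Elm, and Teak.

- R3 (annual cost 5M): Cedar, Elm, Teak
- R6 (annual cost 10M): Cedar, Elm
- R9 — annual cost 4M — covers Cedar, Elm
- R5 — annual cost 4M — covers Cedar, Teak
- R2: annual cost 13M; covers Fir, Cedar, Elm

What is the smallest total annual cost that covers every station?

The greedy cost-per-new-station heuristic would pick R3 and R2 for 18, but a cheaper cover exists.
Choose R5 and R2: together they cover Fir, Cedar, Elm, Teak — every station.
Total annual cost: 4 + 13 = 17.
No cover costs less than 17.

17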